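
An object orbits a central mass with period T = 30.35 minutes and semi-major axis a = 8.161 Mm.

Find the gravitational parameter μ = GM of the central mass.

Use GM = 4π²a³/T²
T = 30.35 minutes = 1821 s
a = 8.161 Mm = 8.161 × 10^6 m
a³ = 5.43538 × 10^20 m³
T² = 3.31604 × 10^6 s²
GM = 4π² × (5.43538 × 10^20) / (3.31604 × 10^6) = 6.47098 × 10^15 m³/s²
GM ≈ 6.471 × 10^15 m³/s²

Final answer: GM = 6.471 × 10^15 m³/s²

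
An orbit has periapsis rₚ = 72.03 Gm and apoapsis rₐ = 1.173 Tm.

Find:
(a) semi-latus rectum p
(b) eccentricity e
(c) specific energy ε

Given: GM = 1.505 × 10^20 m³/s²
rₚ = 72.03 Gm = 7.203 × 10^10 m
rₐ = 1.173 Tm = 1.173 × 10^12 m
GM = 1.505 × 10^20 m³/s²
a = (rₚ + rₐ)/2 = 6.22515 × 10^11 m
e = (rₐ − rₚ)/(rₐ + rₚ) = (1.10097 × 10^12) / (1.24503 × 10^12) = 0.884292
(a) 1 − e² = 0.218028;  p = a(1 − e²) = 6.22515 × 10^11 × 0.218028 = 1.35726 × 10^11 m ≈ 135.7 Gm
(b) e = 0.884292 ≈ 0.8843
(c) 2a = 1.24503 × 10^12 m;  ε = −GM/(2a) = -1.20881 × 10^8 J/kg ≈ -120.9 MJ/kg

Final answer:
(a) semi-latus rectum p = 135.7 Gm
(b) eccentricity e = 0.8843
(c) specific energy ε = -120.9 MJ/kg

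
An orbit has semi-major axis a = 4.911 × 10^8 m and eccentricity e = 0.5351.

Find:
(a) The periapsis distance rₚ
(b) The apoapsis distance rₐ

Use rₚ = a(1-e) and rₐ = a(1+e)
a = 4.911 × 10^8 m
e = 0.5351:  1 − e = 0.4649,  1 + e = 1.5351
(a) rₚ = a(1 − e) = 4.911 × 10^8 m × 0.4649 = 2.28312 × 10^8 m ≈ 2.283 × 10^8 m
(b) rₐ = a(1 + e) = 4.911 × 10^8 m × 1.5351 = 7.53888 × 10^8 m ≈ 7.539 × 10^8 m

Final answer:
(a) rₚ = 2.283 × 10^8 m
(b) rₐ = 7.539 × 10^8 m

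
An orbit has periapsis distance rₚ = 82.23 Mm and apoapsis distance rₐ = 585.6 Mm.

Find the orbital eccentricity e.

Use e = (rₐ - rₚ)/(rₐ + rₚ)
rₚ = 82.23 Mm = 8.223 × 10^7 m
rₐ = 585.6 Mm = 5.856 × 10^8 m
rₐ − rₚ = 5.0337 × 10^8 m
rₐ + rₚ = 6.6783 × 10^8 m
e = (rₐ − rₚ)/(rₐ + rₚ) = 0.75374

Final answer: e = 0.7537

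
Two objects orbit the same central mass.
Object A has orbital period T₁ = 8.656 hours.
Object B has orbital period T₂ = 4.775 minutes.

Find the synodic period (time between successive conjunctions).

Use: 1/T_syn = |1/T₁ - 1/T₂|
T₁ = 8.656 hours = 31161.6 s
T₂ = 4.775 minutes = 286.5 s
1/T₁ = 3.20908 × 10^-5 s⁻¹
1/T₂ = 0.0034904 s⁻¹
|1/T₁ − 1/T₂| = 0.00345831 s⁻¹
T_syn = 1 / |1/T₁ − 1/T₂| = 289.159 s ≈ 4.819 minutes

Final answer: T_syn = 4.819 minutes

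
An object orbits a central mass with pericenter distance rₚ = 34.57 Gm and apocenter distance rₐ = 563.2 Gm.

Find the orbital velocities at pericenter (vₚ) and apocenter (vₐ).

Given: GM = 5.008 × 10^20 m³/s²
rₚ = 34.57 Gm = 3.457 × 10^10 m
rₐ = 563.2 Gm = 5.632 × 10^11 m
GM = 5.008 × 10^20 m³/s²
a = (rₚ + rₐ)/2 = 2.98885 × 10^11 m
Vis-viva: v² = GM (2/r − 1/a)
vₚ² = 5.008 × 10^20 × (5.78536 × 10^-11 − 3.34577 × 10^-12) = 2.72975 × 10^10 m²/s²
vₚ = 165220 m/s ≈ 165.2 km/s
vₐ² = 5.008 × 10^20 × (3.55114 × 10^-12 − 3.34577 × 10^-12) = 1.02848 × 10^8 m²/s²
vₐ = 10141.4 m/s ≈ 10.14 km/s

Final answer: vₚ = 165.2 km/s, vₐ = 10.14 km/s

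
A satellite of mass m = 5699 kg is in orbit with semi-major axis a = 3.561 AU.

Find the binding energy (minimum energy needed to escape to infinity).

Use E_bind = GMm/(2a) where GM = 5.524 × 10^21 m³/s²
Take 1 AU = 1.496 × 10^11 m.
a = 3.561 AU = 5.32726 × 10^11 m
GM = 5.524 × 10^21 m³/s²
m = 5699 kg
GMm = 5.524 × 10^21 × 5699 = 3.14813 × 10^25 m³·kg/s²
2a = 1.06545 × 10^12 m
E_bind = GMm/(2a) = 2.95474 × 10^13 J ≈ 29.55 TJ

Final answer: 29.55 TJ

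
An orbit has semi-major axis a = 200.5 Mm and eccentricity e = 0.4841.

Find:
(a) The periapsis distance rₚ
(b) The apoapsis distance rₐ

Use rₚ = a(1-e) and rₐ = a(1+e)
a = 200.5 Mm = 2.005 × 10^8 m
e = 0.4841:  1 − e = 0.5159,  1 + e = 1.4841
(a) rₚ = a(1 − e) = 2.005 × 10^8 m × 0.5159 = 1.03438 × 10^8 m ≈ 103.4 Mm
(b) rₐ = a(1 + e) = 2.005 × 10^8 m × 1.4841 = 2.97562 × 10^8 m ≈ 297.6 Mm

Final answer:
(a) rₚ = 103.4 Mm
(b) rₐ = 297.6 Mm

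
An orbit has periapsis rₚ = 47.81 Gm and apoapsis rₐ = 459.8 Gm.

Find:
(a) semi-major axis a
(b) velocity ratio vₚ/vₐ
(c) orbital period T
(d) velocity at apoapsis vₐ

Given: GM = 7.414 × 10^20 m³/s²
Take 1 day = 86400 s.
rₚ = 47.81 Gm = 4.781 × 10^10 m
rₐ = 459.8 Gm = 4.598 × 10^11 m
GM = 7.414 × 10^20 m³/s²
a = (rₚ + rₐ)/2 = 2.53805 × 10^11 m
e = (rₐ − rₚ)/(rₐ + rₚ) = (4.1199 × 10^11) / (5.0761 × 10^11) = 0.811627
(a) a = 2.53805 × 10^11 m ≈ 253.8 Gm
(b) vₚ/vₐ = rₐ/rₚ (angular momentum) = (4.598 × 10^11) / (4.781 × 10^10) = 9.61723 ≈ 9.617
(c) a³ = 1.63494 × 10^34 m³;  T = 2π √(a³/GM) = 2π × 4.69596 × 10^6 s = 2.95056 × 10^7 s ≈ 341.5 days
(d) vₐ² = GM (2/rₐ − 1/a) = 7.414 × 10^20 × (4.34972 × 10^-12 − 3.94003 × 10^-12) = 3.0374 × 10^8 m²/s²;  vₐ = 17428.1 m/s ≈ 17.43 km/s

Final answer:
(a) semi-major axis a = 253.8 Gm
(b) velocity ratio vₚ/vₐ = 9.617
(c) orbital period T = 341.5 days
(d) velocity at apoapsis vₐ = 17.43 km/s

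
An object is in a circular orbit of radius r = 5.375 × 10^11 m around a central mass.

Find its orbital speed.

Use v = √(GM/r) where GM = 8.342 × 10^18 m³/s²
r = 5.375 × 10^11 m
GM = 8.342 × 10^18 m³/s²
GM/r = (8.342 × 10^18) / (5.375 × 10^11) = 1.552 × 10^7 m²/s²
v = √(GM/r) = 3939.54 m/s ≈ 3.94 km/s

Final answer: 3.94 km/s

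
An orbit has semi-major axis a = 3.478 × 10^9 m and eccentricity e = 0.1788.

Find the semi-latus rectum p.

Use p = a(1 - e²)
a = 3.478 × 10^9 m
e = 0.1788,  e² = 0.0319694,  1 − e² = 0.968031
p = a(1 − e²) = 3.478 × 10^9 m × 0.968031 = 3.36681 × 10^9 m ≈ 3.367 × 10^9 m

Final answer: p = 3.367 × 10^9 m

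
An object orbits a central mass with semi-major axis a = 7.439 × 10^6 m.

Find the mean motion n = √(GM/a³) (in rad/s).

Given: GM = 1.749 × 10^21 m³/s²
a = 7.439 × 10^6 m
GM = 1.749 × 10^21 m³/s²
a³ = 4.11665 × 10^20 m³
GM/a³ = (1.749 × 10^21) / (4.11665 × 10^20) = 4.2486 s⁻²
n = √(GM/a³) = 2.06121 rad/s ≈ 2.061 rad/s

Final answer: n = 2.061 rad/s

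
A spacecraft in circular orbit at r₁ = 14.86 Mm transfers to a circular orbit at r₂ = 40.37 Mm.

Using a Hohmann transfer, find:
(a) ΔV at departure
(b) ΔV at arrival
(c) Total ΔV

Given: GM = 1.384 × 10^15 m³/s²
r₁ = 14.86 Mm = 1.486 × 10^7 m
r₂ = 40.37 Mm = 4.037 × 10^7 m
GM = 1.384 × 10^15 m³/s²
Transfer ellipse: a_t = (r₁ + r₂)/2 = 2.7615 × 10^7 m
Circular speed at r₁: v₁ = √(GM/r₁) = 9650.7 m/s
Transfer speed at r₁ (periapsis): v₁ₜ = √(GM(2/r₁ − 1/a_t)) = 11668.5 m/s
(a) ΔV₁ = v₁ₜ − v₁ = 2017.82 m/s ≈ 2.018 km/s
Circular speed at r₂: v₂ = √(GM/r₂) = 5855.16 m/s
Transfer speed at r₂ (apoapsis): v₂ₜ = √(GM(2/r₂ − 1/a_t)) = 4295.12 m/s
(b) ΔV₂ = v₂ − v₂ₜ = 1560.04 m/s ≈ 1.56 km/s
(c) ΔV_total = ΔV₁ + ΔV₂ = 3577.85 m/s ≈ 3.578 km/s

Final answer:
(a) ΔV₁ = 2.018 km/s
(b) ΔV₂ = 1.56 km/s
(c) ΔV_total = 3.578 km/s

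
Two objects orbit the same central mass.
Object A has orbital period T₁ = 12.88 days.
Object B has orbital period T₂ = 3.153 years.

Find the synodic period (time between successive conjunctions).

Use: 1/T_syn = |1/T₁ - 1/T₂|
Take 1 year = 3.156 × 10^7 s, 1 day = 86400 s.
T₁ = 12.88 days = 1.11283 × 10^6 s
T₂ = 3.153 years = 9.95087 × 10^7 s
1/T₁ = 8.98608 × 10^-7 s⁻¹
1/T₂ = 1.00494 × 10^-8 s⁻¹
|1/T₁ − 1/T₂| = 8.88559 × 10^-7 s⁻¹
T_syn = 1 / |1/T₁ − 1/T₂| = 1.12542 × 10^6 s ≈ 13.03 days

Final answer: T_syn = 13.03 days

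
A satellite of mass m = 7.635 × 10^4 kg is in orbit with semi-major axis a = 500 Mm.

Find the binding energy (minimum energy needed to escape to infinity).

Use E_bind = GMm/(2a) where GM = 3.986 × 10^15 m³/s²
a = 500 Mm = 5 × 10^8 m
GM = 3.986 × 10^15 m³/s²
m = 7.635 × 10^4 kg
GMm = 3.986 × 10^15 × 76350 = 3.04331 × 10^20 m³·kg/s²
2a = 1 × 10^9 m
E_bind = GMm/(2a) = 3.04331 × 10^11 J ≈ 304.3 GJ

Final answer: 304.3 GJ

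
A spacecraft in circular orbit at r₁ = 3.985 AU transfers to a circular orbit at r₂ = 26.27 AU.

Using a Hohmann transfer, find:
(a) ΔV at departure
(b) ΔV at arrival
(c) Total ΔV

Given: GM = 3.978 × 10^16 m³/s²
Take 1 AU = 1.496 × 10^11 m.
r₁ = 3.985 AU = 5.96156 × 10^11 m
r₂ = 26.27 AU = 3.92999 × 10^12 m
GM = 3.978 × 10^16 m³/s²
Transfer ellipse: a_t = (r₁ + r₂)/2 = 2.26307 × 10^12 m
Circular speed at r₁: v₁ = √(GM/r₁) = 258.317 m/s
Transfer speed at r₁ (periapsis): v₁ₜ = √(GM(2/r₁ − 1/a_t)) = 340.407 m/s
(a) ΔV₁ = v₁ₜ − v₁ = 82.0906 m/s ≈ 82.09 m/s
Circular speed at r₂: v₂ = √(GM/r₂) = 100.609 m/s
Transfer speed at r₂ (apoapsis): v₂ₜ = √(GM(2/r₂ − 1/a_t)) = 51.6377 m/s
(b) ΔV₂ = v₂ − v₂ₜ = 48.9712 m/s ≈ 48.97 m/s
(c) ΔV_total = ΔV₁ + ΔV₂ = 131.062 m/s ≈ 131.1 m/s

Final answer:
(a) ΔV₁ = 82.09 m/s
(b) ΔV₂ = 48.97 m/s
(c) ΔV_total = 131.1 m/s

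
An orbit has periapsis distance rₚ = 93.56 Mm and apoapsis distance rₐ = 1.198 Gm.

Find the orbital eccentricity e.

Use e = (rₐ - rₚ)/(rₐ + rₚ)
rₚ = 93.56 Mm = 9.356 × 10^7 m
rₐ = 1.198 Gm = 1.198 × 10^9 m
rₐ − rₚ = 1.10444 × 10^9 m
rₐ + rₚ = 1.29156 × 10^9 m
e = (rₐ − rₚ)/(rₐ + rₚ) = 0.855121

Final answer: e = 0.8551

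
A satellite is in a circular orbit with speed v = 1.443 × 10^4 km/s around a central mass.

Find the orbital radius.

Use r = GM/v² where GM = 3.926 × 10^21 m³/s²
v = 1.443 × 10^4 km/s = 1.443 × 10^7 m/s
GM = 3.926 × 10^21 m³/s²
v² = 2.08225 × 10^14 m²/s²
r = GM/v² = (3.926 × 10^21) / (2.08225 × 10^14) = 1.88546 × 10^7 m ≈ 18.85 Mm

Final answer: 18.85 Mm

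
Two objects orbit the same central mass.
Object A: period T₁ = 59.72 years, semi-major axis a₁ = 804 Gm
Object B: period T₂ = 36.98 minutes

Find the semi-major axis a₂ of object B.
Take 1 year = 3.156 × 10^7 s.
T₁ = 59.72 years = 1.88476 × 10^9 s
T₂ = 36.98 minutes = 2218.8 s
a₁ = 804 Gm = 8.04 × 10^11 m
Kepler's third law: (T₂/T₁)² = (a₂/a₁)³  ⇒  a₂ = a₁ (T₂/T₁)^(2/3)
T₂/T₁ = 1.17723 × 10^-6
(T₂/T₁)^(2/3) = 0.000111491
a₂ = 8.04 × 10^11 m × 0.000111491 = 8.9639 × 10^7 m ≈ 89.64 Mm

Final answer: a₂ = 89.64 Mm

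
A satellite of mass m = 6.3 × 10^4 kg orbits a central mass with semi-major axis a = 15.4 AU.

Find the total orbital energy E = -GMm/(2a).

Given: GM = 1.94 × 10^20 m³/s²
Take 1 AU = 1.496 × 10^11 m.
a = 15.4 AU = 2.30384 × 10^12 m
GM = 1.94 × 10^20 m³/s²
2a = 4.60768 × 10^12 m
GMm = 1.94 × 10^20 × 63000 = 1.2222 × 10^25 m³·kg/s²
E = −GMm/(2a) = -2.65253 × 10^12 J ≈ -2.653 TJ

Final answer: -2.653 TJ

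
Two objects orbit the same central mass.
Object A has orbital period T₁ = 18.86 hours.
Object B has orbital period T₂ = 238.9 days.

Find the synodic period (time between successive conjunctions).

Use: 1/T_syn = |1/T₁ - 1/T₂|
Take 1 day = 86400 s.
T₁ = 18.86 hours = 67896 s
T₂ = 238.9 days = 2.0641 × 10^7 s
1/T₁ = 1.47284 × 10^-5 s⁻¹
1/T₂ = 4.84474 × 10^-8 s⁻¹
|1/T₁ − 1/T₂| = 1.468 × 10^-5 s⁻¹
T_syn = 1 / |1/T₁ − 1/T₂| = 68120.1 s ≈ 18.92 hours

Final answer: T_syn = 18.92 hours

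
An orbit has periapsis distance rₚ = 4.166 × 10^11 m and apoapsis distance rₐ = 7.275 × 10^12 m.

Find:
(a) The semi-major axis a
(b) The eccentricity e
rₚ = 4.166 × 10^11 m
rₐ = 7.275 × 10^12 m
(a) a = (rₚ + rₐ)/2 = 3.8458 × 10^12 m ≈ 3.846 × 10^12 m
(b) e = (rₐ − rₚ)/(rₐ + rₚ) = (6.8584 × 10^12) / (7.6916 × 10^12) = 0.891674

Final answer:
(a) a = 3.846 × 10^12 m
(b) e = 0.8917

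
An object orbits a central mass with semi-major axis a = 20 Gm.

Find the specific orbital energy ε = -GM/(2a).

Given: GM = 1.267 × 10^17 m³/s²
a = 20 Gm = 2 × 10^10 m
GM = 1.267 × 10^17 m³/s²
2a = 4 × 10^10 m
ε = −GM/(2a) = -3.1675 × 10^6 J/kg ≈ -3.167 MJ/kg

Final answer: -3.167 MJ/kg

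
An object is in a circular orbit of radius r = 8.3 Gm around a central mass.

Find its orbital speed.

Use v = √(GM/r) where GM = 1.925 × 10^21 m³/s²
r = 8.3 Gm = 8.3 × 10^9 m
GM = 1.925 × 10^21 m³/s²
GM/r = (1.925 × 10^21) / (8.3 × 10^9) = 2.31928 × 10^11 m²/s²
v = √(GM/r) = 481589 m/s ≈ 481.6 km/s

Final answer: 481.6 km/s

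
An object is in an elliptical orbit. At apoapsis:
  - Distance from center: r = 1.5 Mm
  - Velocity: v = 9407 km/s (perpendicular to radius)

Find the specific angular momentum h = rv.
r = 1.5 Mm = 1.5 × 10^6 m
v = 9407 km/s = 9.407 × 10^6 m/s
h = rv = 1.5 × 10^6 × 9.407 × 10^6 = 1.41105 × 10^13 m²/s ≈ 1.411 × 10^13 m²/s

Final answer: h = 1.411 × 10^13 m²/s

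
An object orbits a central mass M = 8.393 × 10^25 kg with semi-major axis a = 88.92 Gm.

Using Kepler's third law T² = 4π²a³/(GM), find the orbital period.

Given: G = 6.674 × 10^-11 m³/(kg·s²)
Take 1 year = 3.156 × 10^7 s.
M = 8.393 × 10^25 kg
GM = G × M = 6.674 × 10^-11 × 8.393 × 10^25 = 5.60149 × 10^15 m³/s²
a = 88.92 Gm = 8.892 × 10^10 m
a³ = 7.0307 × 10^32 m³
T = 2π √(a³/GM) = 2π √((7.0307 × 10^32) / (5.60149 × 10^15)) = 2π × 3.54281 × 10^8 s
T = 2.22601 × 10^9 s ≈ 70.53 years

Final answer: 70.53 years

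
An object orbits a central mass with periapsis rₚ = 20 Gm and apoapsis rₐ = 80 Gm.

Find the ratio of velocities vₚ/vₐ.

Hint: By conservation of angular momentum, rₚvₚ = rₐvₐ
rₚ = 20 Gm = 2 × 10^10 m
rₐ = 80 Gm = 8 × 10^10 m
rₚvₚ = rₐvₐ  ⇒  vₚ/vₐ = rₐ/rₚ
vₚ/vₐ = (8 × 10^10) / (2 × 10^10) = 4

Final answer: vₚ/vₐ = 4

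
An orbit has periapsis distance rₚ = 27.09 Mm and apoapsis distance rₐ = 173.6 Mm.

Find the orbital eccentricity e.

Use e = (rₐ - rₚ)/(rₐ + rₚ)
rₚ = 27.09 Mm = 2.709 × 10^7 m
rₐ = 173.6 Mm = 1.736 × 10^8 m
rₐ − rₚ = 1.4651 × 10^8 m
rₐ + rₚ = 2.0069 × 10^8 m
e = (rₐ − rₚ)/(rₐ + rₚ) = 0.730031

Final answer: e = 0.73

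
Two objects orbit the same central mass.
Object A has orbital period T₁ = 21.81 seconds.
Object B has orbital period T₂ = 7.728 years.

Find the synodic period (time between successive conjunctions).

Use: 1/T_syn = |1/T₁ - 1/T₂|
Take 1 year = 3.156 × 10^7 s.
T₁ = 21.81 seconds
T₂ = 7.728 years = 2.43896 × 10^8 s
1/T₁ = 0.0458505 s⁻¹
1/T₂ = 4.10011 × 10^-9 s⁻¹
|1/T₁ − 1/T₂| = 0.0458505 s⁻¹
T_syn = 1 / |1/T₁ − 1/T₂| = 21.81 s ≈ 21.81 seconds

Final answer: T_syn = 21.81 seconds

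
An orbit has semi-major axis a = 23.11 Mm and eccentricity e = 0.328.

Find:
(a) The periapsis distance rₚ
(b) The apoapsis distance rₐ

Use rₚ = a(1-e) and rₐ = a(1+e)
a = 23.11 Mm = 2.311 × 10^7 m
e = 0.328:  1 − e = 0.672,  1 + e = 1.328
(a) rₚ = a(1 − e) = 2.311 × 10^7 m × 0.672 = 1.55299 × 10^7 m ≈ 15.53 Mm
(b) rₐ = a(1 + e) = 2.311 × 10^7 m × 1.328 = 3.06901 × 10^7 m ≈ 30.69 Mm

Final answer:
(a) rₚ = 15.53 Mm
(b) rₐ = 30.69 Mm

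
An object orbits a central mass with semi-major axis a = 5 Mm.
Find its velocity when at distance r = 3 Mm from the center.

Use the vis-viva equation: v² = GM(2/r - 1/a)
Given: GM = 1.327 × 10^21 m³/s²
a = 5 Mm = 5 × 10^6 m
r = 3 Mm = 3 × 10^6 m
GM = 1.327 × 10^21 m³/s²
2/r − 1/a = 6.66667 × 10^-7 − 2 × 10^-7 = 4.66667 × 10^-7 m⁻¹
v² = GM (2/r − 1/a) = 6.19267 × 10^14 m²/s²
v = 2.48851 × 10^7 m/s ≈ 2.489 × 10^4 km/s

Final answer: 2.489 × 10^4 km/s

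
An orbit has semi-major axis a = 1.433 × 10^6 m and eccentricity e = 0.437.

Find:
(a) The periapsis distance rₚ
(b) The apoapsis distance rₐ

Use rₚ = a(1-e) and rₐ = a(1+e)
a = 1.433 × 10^6 m
e = 0.437:  1 − e = 0.563,  1 + e = 1.437
(a) rₚ = a(1 − e) = 1.433 × 10^6 m × 0.563 = 806779 m ≈ 8.068 × 10^5 m
(b) rₐ = a(1 + e) = 1.433 × 10^6 m × 1.437 = 2.05922 × 10^6 m ≈ 2.059 × 10^6 m

Final answer:
(a) rₚ = 8.068 × 10^5 m
(b) rₐ = 2.059 × 10^6 m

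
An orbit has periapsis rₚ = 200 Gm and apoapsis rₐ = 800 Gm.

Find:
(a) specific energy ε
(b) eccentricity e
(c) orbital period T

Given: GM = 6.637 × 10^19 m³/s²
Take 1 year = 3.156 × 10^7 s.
rₚ = 200 Gm = 2 × 10^11 m
rₐ = 800 Gm = 8 × 10^11 m
GM = 6.637 × 10^19 m³/s²
a = (rₚ + rₐ)/2 = 5 × 10^11 m
e = (rₐ − rₚ)/(rₐ + rₚ) = (6 × 10^11) / (1 × 10^12) = 0.6
(a) 2a = 1 × 10^12 m;  ε = −GM/(2a) = -6.637 × 10^7 J/kg ≈ -66.37 MJ/kg
(b) e = 0.6 ≈ 0.6
(c) a³ = 1.25 × 10^35 m³;  T = 2π √(a³/GM) = 2π × 4.33979 × 10^7 s = 2.72677 × 10^8 s ≈ 8.64 years

Final answer:
(a) specific energy ε = -66.37 MJ/kg
(b) eccentricity e = 0.6
(c) orbital period T = 8.64 years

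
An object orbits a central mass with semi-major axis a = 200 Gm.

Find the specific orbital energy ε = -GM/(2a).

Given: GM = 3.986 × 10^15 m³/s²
a = 200 Gm = 2 × 10^11 m
GM = 3.986 × 10^15 m³/s²
2a = 4 × 10^11 m
ε = −GM/(2a) = -9965 J/kg ≈ -9.965 kJ/kg

Final answer: -9.965 kJ/kg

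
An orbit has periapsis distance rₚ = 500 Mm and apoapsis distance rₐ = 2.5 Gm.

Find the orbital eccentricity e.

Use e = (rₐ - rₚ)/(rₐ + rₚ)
rₚ = 500 Mm = 5 × 10^8 m
rₐ = 2.5 Gm = 2.5 × 10^9 m
rₐ − rₚ = 2 × 10^9 m
rₐ + rₚ = 3 × 10^9 m
e = (rₐ − rₚ)/(rₐ + rₚ) = 0.666667

Final answer: e = 0.6667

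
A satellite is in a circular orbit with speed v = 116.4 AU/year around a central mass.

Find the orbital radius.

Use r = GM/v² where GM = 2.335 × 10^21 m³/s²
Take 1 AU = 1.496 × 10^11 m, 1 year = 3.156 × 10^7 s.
v = 116.4 AU/year = 551757 m/s
GM = 2.335 × 10^21 m³/s²
v² = 3.04435 × 10^11 m²/s²
r = GM/v² = (2.335 × 10^21) / (3.04435 × 10^11) = 7.66994 × 10^9 m ≈ 0.05127 AU

Final answer: 0.05127 AU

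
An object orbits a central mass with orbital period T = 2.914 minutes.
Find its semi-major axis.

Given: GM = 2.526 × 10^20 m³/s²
T = 2.914 minutes = 174.84 s
GM = 2.526 × 10^20 m³/s²
Kepler's third law: a³ = GM T² / (4π²)
T² = 30569 s²
a³ = (2.526 × 10^20) × 30569 / (4π²) = 1.95594 × 10^23 m³
a = (a³)^(1/3) = 5.80477 × 10^7 m ≈ 58.05 Mm

Final answer: 58.05 Mm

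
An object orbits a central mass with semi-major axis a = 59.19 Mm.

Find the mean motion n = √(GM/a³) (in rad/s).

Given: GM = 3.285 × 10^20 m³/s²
a = 59.19 Mm = 5.919 × 10^7 m
GM = 3.285 × 10^20 m³/s²
a³ = 2.0737 × 10^23 m³
GM/a³ = (3.285 × 10^20) / (2.0737 × 10^23) = 0.00158413 s⁻²
n = √(GM/a³) = 0.0398011 rad/s ≈ 0.0398 rad/s

Final answer: n = 0.0398 rad/s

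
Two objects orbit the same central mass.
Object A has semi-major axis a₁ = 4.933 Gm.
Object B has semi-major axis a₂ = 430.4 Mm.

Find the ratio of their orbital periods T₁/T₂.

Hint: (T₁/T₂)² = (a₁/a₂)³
a₁ = 4.933 Gm = 4.933 × 10^9 m
a₂ = 430.4 Mm = 4.304 × 10^8 m
a₁/a₂ = 11.4614
T₁/T₂ = (a₁/a₂)^(3/2) = (11.4614)^1.5 = 38.8024

Final answer: T₁/T₂ = 38.8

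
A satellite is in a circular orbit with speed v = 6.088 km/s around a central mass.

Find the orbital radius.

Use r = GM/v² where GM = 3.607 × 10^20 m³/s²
v = 6.088 km/s = 6088 m/s
GM = 3.607 × 10^20 m³/s²
v² = 3.70637 × 10^7 m²/s²
r = GM/v² = (3.607 × 10^20) / (3.70637 × 10^7) = 9.73188 × 10^12 m ≈ 9.732 Tm

Final answer: 9.732 Tm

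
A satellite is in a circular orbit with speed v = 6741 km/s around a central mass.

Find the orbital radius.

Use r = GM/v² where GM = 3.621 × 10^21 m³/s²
v = 6741 km/s = 6.741 × 10^6 m/s
GM = 3.621 × 10^21 m³/s²
v² = 4.54411 × 10^13 m²/s²
r = GM/v² = (3.621 × 10^21) / (4.54411 × 10^13) = 7.96856 × 10^7 m ≈ 79.69 Mm

Final answer: 79.69 Mm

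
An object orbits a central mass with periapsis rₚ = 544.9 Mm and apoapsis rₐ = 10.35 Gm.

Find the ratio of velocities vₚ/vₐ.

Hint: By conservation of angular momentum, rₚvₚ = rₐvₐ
rₚ = 544.9 Mm = 5.449 × 10^8 m
rₐ = 10.35 Gm = 1.035 × 10^10 m
rₚvₚ = rₐvₐ  ⇒  vₚ/vₐ = rₐ/rₚ
vₚ/vₐ = (1.035 × 10^10) / (5.449 × 10^8) = 18.9943

Final answer: vₚ/vₐ = 18.99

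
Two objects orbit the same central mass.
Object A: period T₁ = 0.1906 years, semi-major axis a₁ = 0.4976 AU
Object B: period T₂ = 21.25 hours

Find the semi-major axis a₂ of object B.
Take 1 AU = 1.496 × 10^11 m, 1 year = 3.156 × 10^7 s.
T₁ = 0.1906 years = 6.01534 × 10^6 s
T₂ = 21.25 hours = 76500 s
a₁ = 0.4976 AU = 7.4441 × 10^10 m
Kepler's third law: (T₂/T₁)² = (a₂/a₁)³  ⇒  a₂ = a₁ (T₂/T₁)^(2/3)
T₂/T₁ = 0.0127175
(T₂/T₁)^(2/3) = 0.0544838
a₂ = 7.4441 × 10^10 m × 0.0544838 = 4.05583 × 10^9 m ≈ 0.02711 AU

Final answer: a₂ = 0.02711 AU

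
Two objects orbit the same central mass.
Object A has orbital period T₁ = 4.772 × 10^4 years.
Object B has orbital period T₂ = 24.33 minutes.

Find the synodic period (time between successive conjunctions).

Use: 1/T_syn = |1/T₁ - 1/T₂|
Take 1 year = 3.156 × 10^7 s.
T₁ = 4.772 × 10^4 years = 1.50604 × 10^12 s
T₂ = 24.33 minutes = 1459.8 s
1/T₁ = 6.63992 × 10^-13 s⁻¹
1/T₂ = 0.000685025 s⁻¹
|1/T₁ − 1/T₂| = 0.000685025 s⁻¹
T_syn = 1 / |1/T₁ − 1/T₂| = 1459.8 s ≈ 24.33 minutes

Final answer: T_syn = 24.33 minutes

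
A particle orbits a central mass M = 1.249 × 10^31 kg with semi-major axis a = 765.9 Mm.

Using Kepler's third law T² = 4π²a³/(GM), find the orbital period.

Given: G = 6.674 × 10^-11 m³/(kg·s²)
M = 1.249 × 10^31 kg
GM = G × M = 6.674 × 10^-11 × 1.249 × 10^31 = 8.33583 × 10^20 m³/s²
a = 765.9 Mm = 7.659 × 10^8 m
a³ = 4.49279 × 10^26 m³
T = 2π √(a³/GM) = 2π √((4.49279 × 10^26) / (8.33583 × 10^20)) = 2π × 734.148 s
T = 4612.79 s ≈ 1.281 hours

Final answer: 1.281 hours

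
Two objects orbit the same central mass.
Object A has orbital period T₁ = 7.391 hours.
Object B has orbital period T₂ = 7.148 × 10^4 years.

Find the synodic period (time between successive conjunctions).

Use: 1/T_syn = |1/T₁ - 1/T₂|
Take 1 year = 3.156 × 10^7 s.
T₁ = 7.391 hours = 26607.6 s
T₂ = 7.148 × 10^4 years = 2.25591 × 10^12 s
1/T₁ = 3.75832 × 10^-5 s⁻¹
1/T₂ = 4.4328 × 10^-13 s⁻¹
|1/T₁ − 1/T₂| = 3.75832 × 10^-5 s⁻¹
T_syn = 1 / |1/T₁ − 1/T₂| = 26607.6 s ≈ 7.391 hours

Final answer: T_syn = 7.391 hours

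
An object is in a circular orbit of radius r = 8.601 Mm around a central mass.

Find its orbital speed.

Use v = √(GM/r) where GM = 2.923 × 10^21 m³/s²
r = 8.601 Mm = 8.601 × 10^6 m
GM = 2.923 × 10^21 m³/s²
GM/r = (2.923 × 10^21) / (8.601 × 10^6) = 3.39844 × 10^14 m²/s²
v = √(GM/r) = 1.84349 × 10^7 m/s ≈ 1.843 × 10^4 km/s

Final answer: 1.843 × 10^4 km/s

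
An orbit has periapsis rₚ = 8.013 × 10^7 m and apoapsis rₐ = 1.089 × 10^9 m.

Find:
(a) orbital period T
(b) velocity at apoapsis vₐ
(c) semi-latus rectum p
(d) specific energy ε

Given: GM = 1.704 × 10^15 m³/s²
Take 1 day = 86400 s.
rₚ = 8.013 × 10^7 m
rₐ = 1.089 × 10^9 m
GM = 1.704 × 10^15 m³/s²
a = (rₚ + rₐ)/2 = 5.84565 × 10^8 m
e = (rₐ − rₚ)/(rₐ + rₚ) = (1.00887 × 10^9) / (1.16913 × 10^9) = 0.862924
(a) a³ = 1.99755 × 10^26 m³;  T = 2π √(a³/GM) = 2π × 342385 s = 2.15127 × 10^6 s ≈ 24.9 days
(b) vₐ² = GM (2/rₐ − 1/a) = 1.704 × 10^15 × (1.83655 × 10^-9 − 1.71067 × 10^-9) = 214489 m²/s²;  vₐ = 463.129 m/s ≈ 463.1 m/s
(c) 1 − e² = 0.255363;  p = a(1 − e²) = 5.84565 × 10^8 × 0.255363 = 1.49276 × 10^8 m ≈ 1.493 × 10^8 m
(d) 2a = 1.16913 × 10^9 m;  ε = −GM/(2a) = -1.45749 × 10^6 J/kg ≈ -1.457 MJ/kg

Final answer:
(a) orbital period T = 24.9 days
(b) velocity at apoapsis vₐ = 463.1 m/s
(c) semi-latus rectum p = 1.493 × 10^8 m
(d) specific energy ε = -1.457 MJ/kg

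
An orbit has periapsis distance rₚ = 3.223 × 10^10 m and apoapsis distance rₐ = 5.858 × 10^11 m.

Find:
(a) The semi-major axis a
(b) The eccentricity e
rₚ = 3.223 × 10^10 m
rₐ = 5.858 × 10^11 m
(a) a = (rₚ + rₐ)/2 = 3.09015 × 10^11 m ≈ 3.09 × 10^11 m
(b) e = (rₐ − rₚ)/(rₐ + rₚ) = (5.5357 × 10^11) / (6.1803 × 10^11) = 0.895701

Final answer:
(a) a = 3.09 × 10^11 m
(b) e = 0.8957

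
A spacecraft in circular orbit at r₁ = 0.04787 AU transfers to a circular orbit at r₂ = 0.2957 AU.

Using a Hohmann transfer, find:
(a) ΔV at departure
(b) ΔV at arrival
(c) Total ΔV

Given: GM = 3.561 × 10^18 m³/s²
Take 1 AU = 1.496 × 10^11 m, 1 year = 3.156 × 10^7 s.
r₁ = 0.04787 AU = 7.16135 × 10^9 m
r₂ = 0.2957 AU = 4.42367 × 10^10 m
GM = 3.561 × 10^18 m³/s²
Transfer ellipse: a_t = (r₁ + r₂)/2 = 2.5699 × 10^10 m
Circular speed at r₁: v₁ = √(GM/r₁) = 22299.2 m/s
Transfer speed at r₁ (periapsis): v₁ₜ = √(GM(2/r₁ − 1/a_t)) = 29256.4 m/s
(a) ΔV₁ = v₁ₜ − v₁ = 6957.28 m/s ≈ 1.468 AU/year
Circular speed at r₂: v₂ = √(GM/r₂) = 8972.11 m/s
Transfer speed at r₂ (apoapsis): v₂ₜ = √(GM(2/r₂ − 1/a_t)) = 4736.24 m/s
(b) ΔV₂ = v₂ − v₂ₜ = 4235.87 m/s ≈ 0.8936 AU/year
(c) ΔV_total = ΔV₁ + ΔV₂ = 11193.2 m/s ≈ 2.361 AU/year

Final answer:
(a) ΔV₁ = 1.468 AU/year
(b) ΔV₂ = 0.8936 AU/year
(c) ΔV_total = 2.361 AU/year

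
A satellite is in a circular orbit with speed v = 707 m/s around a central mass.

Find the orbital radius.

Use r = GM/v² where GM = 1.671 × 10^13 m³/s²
v = 707 m/s
GM = 1.671 × 10^13 m³/s²
v² = 499849 m²/s²
r = GM/v² = (1.671 × 10^13) / 499849 = 3.34301 × 10^7 m ≈ 33.43 Mm

Final answer: 33.43 Mm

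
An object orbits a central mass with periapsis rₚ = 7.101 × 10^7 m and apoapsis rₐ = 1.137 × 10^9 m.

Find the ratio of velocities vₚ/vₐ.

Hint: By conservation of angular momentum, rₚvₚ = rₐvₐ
rₚ = 7.101 × 10^7 m
rₐ = 1.137 × 10^9 m
rₚvₚ = rₐvₐ  ⇒  vₚ/vₐ = rₐ/rₚ
vₚ/vₐ = (1.137 × 10^9) / (7.101 × 10^7) = 16.0118

Final answer: vₚ/vₐ = 16.01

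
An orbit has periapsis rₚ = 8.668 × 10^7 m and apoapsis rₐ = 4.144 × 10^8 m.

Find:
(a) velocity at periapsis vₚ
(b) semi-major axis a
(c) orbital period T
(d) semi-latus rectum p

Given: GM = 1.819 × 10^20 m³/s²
rₚ = 8.668 × 10^7 m
rₐ = 4.144 × 10^8 m
GM = 1.819 × 10^20 m³/s²
a = (rₚ + rₐ)/2 = 2.5054 × 10^8 m
e = (rₐ − rₚ)/(rₐ + rₚ) = (3.2772 × 10^8) / (5.0108 × 10^8) = 0.654027
(a) vₚ² = GM (2/rₚ − 1/a) = 1.819 × 10^20 × (2.30734 × 10^-8 − 3.99138 × 10^-9) = 3.47101 × 10^12 m²/s²;  vₚ = 1.86307 × 10^6 m/s ≈ 1863 km/s
(b) a = 2.5054 × 10^8 m ≈ 2.505 × 10^8 m
(c) a³ = 1.57265 × 10^25 m³;  T = 2π √(a³/GM) = 2π × 294.035 s = 1847.48 s ≈ 30.79 minutes
(d) 1 − e² = 0.572248;  p = a(1 − e²) = 2.5054 × 10^8 × 0.572248 = 1.43371 × 10^8 m ≈ 1.434 × 10^8 m

Final answer:
(a) velocity at periapsis vₚ = 1863 km/s
(b) semi-major axis a = 2.505 × 10^8 m
(c) orbital period T = 30.79 minutes
(d) semi-latus rectum p = 1.434 × 10^8 m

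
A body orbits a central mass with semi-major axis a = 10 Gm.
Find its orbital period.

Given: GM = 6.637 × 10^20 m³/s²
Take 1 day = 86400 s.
a = 10 Gm = 1 × 10^10 m
GM = 6.637 × 10^20 m³/s²
a³ = 1 × 10^30 m³
T = 2π √(a³/GM) = 2π √((1 × 10^30) / (6.637 × 10^20)) = 2π × 38816.3 s
T = 243890 s ≈ 2.823 days

Final answer: 2.823 days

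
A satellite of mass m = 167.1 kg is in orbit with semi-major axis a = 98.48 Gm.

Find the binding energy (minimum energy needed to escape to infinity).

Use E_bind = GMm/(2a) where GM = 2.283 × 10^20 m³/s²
a = 98.48 Gm = 9.848 × 10^10 m
GM = 2.283 × 10^20 m³/s²
m = 167.1 kg
GMm = 2.283 × 10^20 × 167.1 = 3.81489 × 10^22 m³·kg/s²
2a = 1.9696 × 10^11 m
E_bind = GMm/(2a) = 1.93689 × 10^11 J ≈ 193.7 GJ

Final answer: 193.7 GJ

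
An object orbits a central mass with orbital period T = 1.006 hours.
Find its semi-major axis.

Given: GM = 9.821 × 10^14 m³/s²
T = 1.006 hours = 3621.6 s
GM = 9.821 × 10^14 m³/s²
Kepler's third law: a³ = GM T² / (4π²)
T² = 1.3116 × 10^7 s²
a³ = (9.821 × 10^14) × (1.3116 × 10^7) / (4π²) = 3.26285 × 10^20 m³
a = (a³)^(1/3) = 6.88439 × 10^6 m ≈ 6.884 Mm

Final answer: 6.884 Mm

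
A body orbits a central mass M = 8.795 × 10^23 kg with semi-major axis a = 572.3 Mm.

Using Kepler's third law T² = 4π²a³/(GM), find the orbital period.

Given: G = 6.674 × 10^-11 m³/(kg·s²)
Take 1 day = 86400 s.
M = 8.795 × 10^23 kg
GM = G × M = 6.674 × 10^-11 × 8.795 × 10^23 = 5.86978 × 10^13 m³/s²
a = 572.3 Mm = 5.723 × 10^8 m
a³ = 1.87444 × 10^26 m³
T = 2π √(a³/GM) = 2π √((1.87444 × 10^26) / (5.86978 × 10^13)) = 2π × 1.787 × 10^6 s
T = 1.12281 × 10^7 s ≈ 130 days

Final answer: 130 days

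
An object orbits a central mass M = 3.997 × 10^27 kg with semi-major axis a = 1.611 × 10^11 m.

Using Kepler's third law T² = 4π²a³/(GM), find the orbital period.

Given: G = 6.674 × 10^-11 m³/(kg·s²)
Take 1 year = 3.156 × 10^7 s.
M = 3.997 × 10^27 kg
GM = G × M = 6.674 × 10^-11 × 3.997 × 10^27 = 2.6676 × 10^17 m³/s²
a = 1.611 × 10^11 m
a³ = 4.18106 × 10^33 m³
T = 2π √(a³/GM) = 2π √((4.18106 × 10^33) / (2.6676 × 10^17)) = 2π × 1.25194 × 10^8 s
T = 7.86616 × 10^8 s ≈ 24.92 years

Final answer: 24.92 years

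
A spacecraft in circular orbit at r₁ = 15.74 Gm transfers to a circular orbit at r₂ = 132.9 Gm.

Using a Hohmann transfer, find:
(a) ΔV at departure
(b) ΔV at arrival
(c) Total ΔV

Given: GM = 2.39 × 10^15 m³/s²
r₁ = 15.74 Gm = 1.574 × 10^10 m
r₂ = 132.9 Gm = 1.329 × 10^11 m
GM = 2.39 × 10^15 m³/s²
Transfer ellipse: a_t = (r₁ + r₂)/2 = 7.432 × 10^10 m
Circular speed at r₁: v₁ = √(GM/r₁) = 389.67 m/s
Transfer speed at r₁ (periapsis): v₁ₜ = √(GM(2/r₁ − 1/a_t)) = 521.082 m/s
(a) ΔV₁ = v₁ₜ − v₁ = 131.413 m/s ≈ 131.4 m/s
Circular speed at r₂: v₂ = √(GM/r₂) = 134.102 m/s
Transfer speed at r₂ (apoapsis): v₂ₜ = √(GM(2/r₂ − 1/a_t)) = 61.7143 m/s
(b) ΔV₂ = v₂ − v₂ₜ = 72.388 m/s ≈ 72.39 m/s
(c) ΔV_total = ΔV₁ + ΔV₂ = 203.801 m/s ≈ 203.8 m/s

Final answer:
(a) ΔV₁ = 131.4 m/s
(b) ΔV₂ = 72.39 m/s
(c) ΔV_total = 203.8 m/s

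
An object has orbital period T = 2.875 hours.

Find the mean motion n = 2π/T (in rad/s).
T = 2.875 hours = 10350 s
n = 2π / 10350 s = 0.000607071 rad/s ≈ 0.0006071 rad/s

Final answer: n = 0.0006071 rad/s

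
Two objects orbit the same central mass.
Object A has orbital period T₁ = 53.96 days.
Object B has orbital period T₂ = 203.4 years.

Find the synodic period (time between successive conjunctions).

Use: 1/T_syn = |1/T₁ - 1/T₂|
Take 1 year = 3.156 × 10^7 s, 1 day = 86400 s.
T₁ = 53.96 days = 4.66214 × 10^6 s
T₂ = 203.4 years = 6.4193 × 10^9 s
1/T₁ = 2.14494 × 10^-7 s⁻¹
1/T₂ = 1.5578 × 10^-10 s⁻¹
|1/T₁ − 1/T₂| = 2.14338 × 10^-7 s⁻¹
T_syn = 1 / |1/T₁ − 1/T₂| = 4.66553 × 10^6 s ≈ 54 days

Final answer: T_syn = 54 days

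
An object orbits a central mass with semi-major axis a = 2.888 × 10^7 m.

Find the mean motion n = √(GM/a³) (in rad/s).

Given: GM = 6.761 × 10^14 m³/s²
a = 2.888 × 10^7 m
GM = 6.761 × 10^14 m³/s²
a³ = 2.40875 × 10^22 m³
GM/a³ = (6.761 × 10^14) / (2.40875 × 10^22) = 2.80685 × 10^-8 s⁻²
n = √(GM/a³) = 0.000167537 rad/s ≈ 0.0001675 rad/s

Final answer: n = 0.0001675 rad/s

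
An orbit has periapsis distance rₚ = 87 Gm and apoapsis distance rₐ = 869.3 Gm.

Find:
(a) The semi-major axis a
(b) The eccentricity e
rₚ = 87 Gm = 8.7 × 10^10 m
rₐ = 869.3 Gm = 8.693 × 10^11 m
(a) a = (rₚ + rₐ)/2 = 4.7815 × 10^11 m ≈ 478.1 Gm
(b) e = (rₐ − rₚ)/(rₐ + rₚ) = (7.823 × 10^11) / (9.563 × 10^11) = 0.818049

Final answer:
(a) a = 478.1 Gm
(b) e = 0.818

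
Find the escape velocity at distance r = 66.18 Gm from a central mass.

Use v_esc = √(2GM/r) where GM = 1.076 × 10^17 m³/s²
r = 66.18 Gm = 6.618 × 10^10 m
GM = 1.076 × 10^17 m³/s²
2GM/r = 2 × (1.076 × 10^17) / (6.618 × 10^10) = 3.25174 × 10^6 m²/s²
v_esc = √(2GM/r) = 1803.26 m/s ≈ 1.803 km/s

Final answer: 1.803 km/s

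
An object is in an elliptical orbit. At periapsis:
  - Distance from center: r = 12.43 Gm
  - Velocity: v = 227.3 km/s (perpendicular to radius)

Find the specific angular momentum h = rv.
r = 12.43 Gm = 1.243 × 10^10 m
v = 227.3 km/s = 227300 m/s
h = rv = 1.243 × 10^10 × 227300 = 2.82534 × 10^15 m²/s ≈ 2.825 × 10^15 m²/s

Final answer: h = 2.825 × 10^15 m²/s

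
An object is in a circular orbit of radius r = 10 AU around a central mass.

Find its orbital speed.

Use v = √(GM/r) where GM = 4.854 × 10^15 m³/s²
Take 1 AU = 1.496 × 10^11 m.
r = 10 AU = 1.496 × 10^12 m
GM = 4.854 × 10^15 m³/s²
GM/r = (4.854 × 10^15) / (1.496 × 10^12) = 3244.65 m²/s²
v = √(GM/r) = 56.9619 m/s ≈ 56.96 m/s

Final answer: 56.96 m/s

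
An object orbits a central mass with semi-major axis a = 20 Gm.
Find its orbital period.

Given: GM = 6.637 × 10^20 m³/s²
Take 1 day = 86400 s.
a = 20 Gm = 2 × 10^10 m
GM = 6.637 × 10^20 m³/s²
a³ = 8 × 10^30 m³
T = 2π √(a³/GM) = 2π √((8 × 10^30) / (6.637 × 10^20)) = 2π × 109789 s
T = 689825 s ≈ 7.984 days

Final answer: 7.984 days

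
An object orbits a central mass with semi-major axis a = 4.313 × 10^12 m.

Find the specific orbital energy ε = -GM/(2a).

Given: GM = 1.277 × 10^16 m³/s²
a = 4.313 × 10^12 m
GM = 1.277 × 10^16 m³/s²
2a = 8.626 × 10^12 m
ε = −GM/(2a) = -1480.41 J/kg ≈ -1.48 kJ/kg

Final answer: -1.48 kJ/kg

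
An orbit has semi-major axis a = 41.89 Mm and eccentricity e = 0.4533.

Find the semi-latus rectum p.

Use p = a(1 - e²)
a = 41.89 Mm = 4.189 × 10^7 m
e = 0.4533,  e² = 0.205481,  1 − e² = 0.794519
p = a(1 − e²) = 4.189 × 10^7 m × 0.794519 = 3.32824 × 10^7 m ≈ 33.28 Mm

Final answer: p = 33.28 Mm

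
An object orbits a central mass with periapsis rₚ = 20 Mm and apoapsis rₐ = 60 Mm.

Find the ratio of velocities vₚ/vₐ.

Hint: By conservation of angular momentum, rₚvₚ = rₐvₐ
rₚ = 20 Mm = 2 × 10^7 m
rₐ = 60 Mm = 6 × 10^7 m
rₚvₚ = rₐvₐ  ⇒  vₚ/vₐ = rₐ/rₚ
vₚ/vₐ = (6 × 10^7) / (2 × 10^7) = 3

Final answer: vₚ/vₐ = 3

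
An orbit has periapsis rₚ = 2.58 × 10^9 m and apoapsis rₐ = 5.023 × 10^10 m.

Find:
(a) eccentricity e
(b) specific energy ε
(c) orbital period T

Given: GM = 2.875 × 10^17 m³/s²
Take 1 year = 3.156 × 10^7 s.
rₚ = 2.58 × 10^9 m
rₐ = 5.023 × 10^10 m
GM = 2.875 × 10^17 m³/s²
a = (rₚ + rₐ)/2 = 2.6405 × 10^10 m
e = (rₐ − rₚ)/(rₐ + rₚ) = (4.765 × 10^10) / (5.281 × 10^10) = 0.902291
(a) e = 0.902291 ≈ 0.9023
(b) 2a = 5.281 × 10^10 m;  ε = −GM/(2a) = -5.44404 × 10^6 J/kg ≈ -5.444 MJ/kg
(c) a³ = 1.84102 × 10^31 m³;  T = 2π √(a³/GM) = 2π × 8.00222 × 10^6 s = 5.02794 × 10^7 s ≈ 1.593 years

Final answer:
(a) eccentricity e = 0.9023
(b) specific energy ε = -5.444 MJ/kg
(c) orbital period T = 1.593 years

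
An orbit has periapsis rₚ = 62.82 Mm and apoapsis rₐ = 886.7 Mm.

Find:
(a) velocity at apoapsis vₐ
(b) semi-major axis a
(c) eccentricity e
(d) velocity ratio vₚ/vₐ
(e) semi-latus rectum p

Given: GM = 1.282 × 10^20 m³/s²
rₚ = 62.82 Mm = 6.282 × 10^7 m
rₐ = 886.7 Mm = 8.867 × 10^8 m
GM = 1.282 × 10^20 m³/s²
a = (rₚ + rₐ)/2 = 4.7476 × 10^8 m
e = (rₐ − rₚ)/(rₐ + rₚ) = (8.2388 × 10^8) / (9.4952 × 10^8) = 0.867681
(a) vₐ² = GM (2/rₐ − 1/a) = 1.282 × 10^20 × (2.25555 × 10^-9 − 2.10633 × 10^-9) = 1.91309 × 10^10 m²/s²;  vₐ = 138314 m/s ≈ 138.3 km/s
(b) a = 4.7476 × 10^8 m ≈ 474.8 Mm
(c) e = 0.867681 ≈ 0.8677
(d) vₚ/vₐ = rₐ/rₚ (angular momentum) = (8.867 × 10^8) / (6.282 × 10^7) = 14.1149 ≈ 14.11
(e) 1 − e² = 0.247131;  p = a(1 − e²) = 4.7476 × 10^8 × 0.247131 = 1.17328 × 10^8 m ≈ 117.3 Mm

Final answer:
(a) velocity at apoapsis vₐ = 138.3 km/s
(b) semi-major axis a = 474.8 Mm
(c) eccentricity e = 0.8677
(d) velocity ratio vₚ/vₐ = 14.11
(e) semi-latus rectum p = 117.3 Mm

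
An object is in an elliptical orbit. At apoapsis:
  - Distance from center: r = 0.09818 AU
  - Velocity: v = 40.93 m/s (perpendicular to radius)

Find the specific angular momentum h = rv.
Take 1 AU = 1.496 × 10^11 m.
r = 0.09818 AU = 1.46877 × 10^10 m
v = 40.93 m/s
h = rv = 1.46877 × 10^10 × 40.93 = 6.01169 × 10^11 m²/s ≈ 6.012 × 10^11 m²/s

Final answer: h = 6.012 × 10^11 m²/s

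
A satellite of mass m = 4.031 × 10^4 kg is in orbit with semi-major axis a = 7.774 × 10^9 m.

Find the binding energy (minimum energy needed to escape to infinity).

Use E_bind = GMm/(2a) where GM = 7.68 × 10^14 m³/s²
a = 7.774 × 10^9 m
GM = 7.68 × 10^14 m³/s²
m = 4.031 × 10^4 kg
GMm = 7.68 × 10^14 × 40310 = 3.09581 × 10^19 m³·kg/s²
2a = 1.5548 × 10^10 m
E_bind = GMm/(2a) = 1.99113 × 10^9 J ≈ 1.991 GJ

Final answer: 1.991 GJ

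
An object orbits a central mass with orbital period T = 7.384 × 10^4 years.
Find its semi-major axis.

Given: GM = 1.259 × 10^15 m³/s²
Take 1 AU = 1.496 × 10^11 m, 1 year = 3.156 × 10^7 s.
T = 7.384 × 10^4 years = 2.33039 × 10^12 s
GM = 1.259 × 10^15 m³/s²
Kepler's third law: a³ = GM T² / (4π²)
T² = 5.43072 × 10^24 s²
a³ = (1.259 × 10^15) × (5.43072 × 10^24) / (4π²) = 1.7319 × 10^38 m³
a = (a³)^(1/3) = 5.5741 × 10^12 m ≈ 37.26 AU

Final answer: 37.26 AU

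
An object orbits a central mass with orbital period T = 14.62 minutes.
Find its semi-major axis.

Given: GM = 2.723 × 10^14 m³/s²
T = 14.62 minutes = 877.2 s
GM = 2.723 × 10^14 m³/s²
Kepler's third law: a³ = GM T² / (4π²)
T² = 769480 s²
a³ = (2.723 × 10^14) × 769480 / (4π²) = 5.30744 × 10^18 m³
a = (a³)^(1/3) = 1.74433 × 10^6 m ≈ 1.744 Mm

Final answer: 1.744 Mm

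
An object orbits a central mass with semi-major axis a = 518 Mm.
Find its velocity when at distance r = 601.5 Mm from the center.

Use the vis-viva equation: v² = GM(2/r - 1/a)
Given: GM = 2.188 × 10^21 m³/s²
a = 518 Mm = 5.18 × 10^8 m
r = 601.5 Mm = 6.015 × 10^8 m
GM = 2.188 × 10^21 m³/s²
2/r − 1/a = 3.32502 × 10^-9 − 1.9305 × 10^-9 = 1.39452 × 10^-9 m⁻¹
v² = GM (2/r − 1/a) = 3.05121 × 10^12 m²/s²
v = 1.74677 × 10^6 m/s ≈ 1747 km/s

Final answer: 1747 km/s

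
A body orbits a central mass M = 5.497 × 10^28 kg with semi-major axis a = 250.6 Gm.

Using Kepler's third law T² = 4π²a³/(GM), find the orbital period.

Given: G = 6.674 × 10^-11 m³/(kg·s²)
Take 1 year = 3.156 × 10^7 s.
M = 5.497 × 10^28 kg
GM = G × M = 6.674 × 10^-11 × 5.497 × 10^28 = 3.6687 × 10^18 m³/s²
a = 250.6 Gm = 2.506 × 10^11 m
a³ = 1.57378 × 10^34 m³
T = 2π √(a³/GM) = 2π √((1.57378 × 10^34) / (3.6687 × 10^18)) = 2π × 6.54961 × 10^7 s
T = 4.11524 × 10^8 s ≈ 13.04 years

Final answer: 13.04 years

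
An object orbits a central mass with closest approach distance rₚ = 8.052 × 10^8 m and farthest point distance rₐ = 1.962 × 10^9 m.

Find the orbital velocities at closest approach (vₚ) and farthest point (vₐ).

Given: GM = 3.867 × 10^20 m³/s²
rₚ = 8.052 × 10^8 m
rₐ = 1.962 × 10^9 m
GM = 3.867 × 10^20 m³/s²
a = (rₚ + rₐ)/2 = 1.3836 × 10^9 m
Vis-viva: v² = GM (2/r − 1/a)
vₚ² = 3.867 × 10^20 × (2.48385 × 10^-9 − 7.22752 × 10^-10) = 6.81018 × 10^11 m²/s²
vₚ = 825238 m/s ≈ 825.2 km/s
vₐ² = 3.867 × 10^20 × (1.01937 × 10^-9 − 7.22752 × 10^-10) = 1.14701 × 10^11 m²/s²
vₐ = 338676 m/s ≈ 338.7 km/s

Final answer: vₚ = 825.2 km/s, vₐ = 338.7 km/s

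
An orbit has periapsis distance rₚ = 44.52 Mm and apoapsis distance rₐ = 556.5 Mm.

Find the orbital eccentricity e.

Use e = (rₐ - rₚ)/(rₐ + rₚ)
rₚ = 44.52 Mm = 4.452 × 10^7 m
rₐ = 556.5 Mm = 5.565 × 10^8 m
rₐ − rₚ = 5.1198 × 10^8 m
rₐ + rₚ = 6.0102 × 10^8 m
e = (rₐ − rₚ)/(rₐ + rₚ) = 0.851852

Final answer: e = 0.8519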